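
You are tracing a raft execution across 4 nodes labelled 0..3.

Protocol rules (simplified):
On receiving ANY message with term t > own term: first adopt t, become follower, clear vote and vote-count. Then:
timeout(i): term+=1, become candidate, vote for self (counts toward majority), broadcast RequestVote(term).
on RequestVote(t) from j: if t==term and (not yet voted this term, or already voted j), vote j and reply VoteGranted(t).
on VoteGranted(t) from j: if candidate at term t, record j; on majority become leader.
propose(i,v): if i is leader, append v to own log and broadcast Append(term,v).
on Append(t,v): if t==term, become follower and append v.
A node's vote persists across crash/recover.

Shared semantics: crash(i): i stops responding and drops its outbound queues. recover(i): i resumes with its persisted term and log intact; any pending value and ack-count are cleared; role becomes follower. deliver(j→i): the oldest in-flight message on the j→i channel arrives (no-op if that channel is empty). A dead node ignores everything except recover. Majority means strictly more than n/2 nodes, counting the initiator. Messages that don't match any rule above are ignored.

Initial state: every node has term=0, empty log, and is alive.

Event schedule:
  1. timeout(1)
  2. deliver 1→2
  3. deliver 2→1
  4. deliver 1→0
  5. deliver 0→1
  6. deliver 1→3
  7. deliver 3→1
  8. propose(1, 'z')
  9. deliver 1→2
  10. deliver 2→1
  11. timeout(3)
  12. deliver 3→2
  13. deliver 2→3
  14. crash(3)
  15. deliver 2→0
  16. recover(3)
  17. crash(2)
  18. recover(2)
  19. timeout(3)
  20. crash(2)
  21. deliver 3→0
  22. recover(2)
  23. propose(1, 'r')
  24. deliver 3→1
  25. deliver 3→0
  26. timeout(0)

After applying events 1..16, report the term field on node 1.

1. timeout(1):  <1:cand t1 ->
2. deliver 1→2:  <2:foll t1 ->
3. deliver 2→1:  nop
4. deliver 1→0:  <0:foll t1 ->
5. deliver 0→1:  <1:lead t1 ->
6. deliver 1→3:  <3:foll t1 ->
7. deliver 3→1:  nop
8. propose(1,'z'):  <1:lead t1 z>
9. deliver 1→2:  <2:foll t1 z>
10. deliver 2→1:  nop
11. timeout(3):  <3:cand t2 ->
12. deliver 3→2:  <2:foll t2 z>
13. deliver 2→3:  nop
14. crash(3):  <3:✗cand t2 ->
15. deliver 2→0:  nop
16. recover(3):  <3:foll t2 ->

1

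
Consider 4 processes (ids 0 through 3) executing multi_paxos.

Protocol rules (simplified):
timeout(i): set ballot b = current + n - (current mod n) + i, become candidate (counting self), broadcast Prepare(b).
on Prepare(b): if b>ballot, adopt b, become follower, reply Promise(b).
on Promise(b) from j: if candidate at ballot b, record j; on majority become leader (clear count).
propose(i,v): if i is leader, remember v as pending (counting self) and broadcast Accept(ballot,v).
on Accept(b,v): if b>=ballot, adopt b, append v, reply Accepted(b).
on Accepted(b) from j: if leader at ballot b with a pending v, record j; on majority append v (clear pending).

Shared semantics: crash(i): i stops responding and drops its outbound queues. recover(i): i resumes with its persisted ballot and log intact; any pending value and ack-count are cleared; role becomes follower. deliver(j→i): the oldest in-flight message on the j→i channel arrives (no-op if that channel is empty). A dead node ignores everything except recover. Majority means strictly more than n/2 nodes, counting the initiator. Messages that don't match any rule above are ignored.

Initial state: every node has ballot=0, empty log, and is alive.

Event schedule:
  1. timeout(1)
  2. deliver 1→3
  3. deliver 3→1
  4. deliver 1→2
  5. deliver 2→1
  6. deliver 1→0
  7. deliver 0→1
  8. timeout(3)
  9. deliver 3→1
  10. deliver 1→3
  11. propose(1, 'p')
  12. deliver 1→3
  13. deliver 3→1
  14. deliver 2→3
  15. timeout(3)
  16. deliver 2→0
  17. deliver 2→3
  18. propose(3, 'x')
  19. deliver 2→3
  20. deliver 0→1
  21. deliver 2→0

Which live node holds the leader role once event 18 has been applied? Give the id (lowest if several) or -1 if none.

-1

e1 timeout(1): 1[cand,b=5,-]
e2 deliver 1→3: 3[foll,b=5,-]
e3 deliver 3→1: ·
e4 deliver 1→2: 2[foll,b=5,-]
e5 deliver 2→1: 1[lead,b=5,-]
e6 deliver 1→0: 0[foll,b=5,-]
e7 deliver 0→1: ·
e8 timeout(3): 3[cand,b=11,-]
e9 deliver 3→1: 1[foll,b=11,-]
e10 deliver 1→3: ·
e11 propose(1,'p'): ·
e12 deliver 1→3: ·
e13 deliver 3→1: ·
e14 deliver 2→3: ·
e15 timeout(3): 3[cand,b=15,-]
e16 deliver 2→0: ·
e17 deliver 2→3: ·
e18 propose(3,'x'): ·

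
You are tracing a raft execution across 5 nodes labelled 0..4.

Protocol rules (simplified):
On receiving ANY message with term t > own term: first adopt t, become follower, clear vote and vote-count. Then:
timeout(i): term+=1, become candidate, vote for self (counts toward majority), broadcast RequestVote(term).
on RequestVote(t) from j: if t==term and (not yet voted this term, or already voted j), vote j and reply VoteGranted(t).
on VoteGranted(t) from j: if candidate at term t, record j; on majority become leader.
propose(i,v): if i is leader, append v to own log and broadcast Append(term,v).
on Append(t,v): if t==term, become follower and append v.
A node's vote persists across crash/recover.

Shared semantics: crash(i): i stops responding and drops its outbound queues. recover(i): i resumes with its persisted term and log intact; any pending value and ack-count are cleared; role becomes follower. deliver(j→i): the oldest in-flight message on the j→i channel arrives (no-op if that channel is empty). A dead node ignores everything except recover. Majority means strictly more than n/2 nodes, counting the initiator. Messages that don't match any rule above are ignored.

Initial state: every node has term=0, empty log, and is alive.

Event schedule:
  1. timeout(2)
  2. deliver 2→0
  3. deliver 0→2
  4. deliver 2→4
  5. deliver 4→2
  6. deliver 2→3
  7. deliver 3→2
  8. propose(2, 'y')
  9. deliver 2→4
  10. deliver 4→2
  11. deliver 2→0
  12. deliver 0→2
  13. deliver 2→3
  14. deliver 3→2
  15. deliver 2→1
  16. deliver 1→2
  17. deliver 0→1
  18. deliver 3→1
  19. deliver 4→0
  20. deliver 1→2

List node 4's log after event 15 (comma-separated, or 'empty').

y

1. timeout(2):  <2:cand t1 ->
2. deliver 2→0:  <0:foll t1 ->
3. deliver 0→2:  nop
4. deliver 2→4:  <4:foll t1 ->
5. deliver 4→2:  <2:lead t1 ->
6. deliver 2→3:  <3:foll t1 ->
7. deliver 3→2:  nop
8. propose(2,'y'):  <2:lead t1 y>
9. deliver 2→4:  <4:foll t1 y>
10. deliver 4→2:  nop
11. deliver 2→0:  <0:foll t1 y>
12. deliver 0→2:  nop
13. deliver 2→3:  <3:foll t1 y>
14. deliver 3→2:  nop
15. deliver 2→1:  <1:foll t1 ->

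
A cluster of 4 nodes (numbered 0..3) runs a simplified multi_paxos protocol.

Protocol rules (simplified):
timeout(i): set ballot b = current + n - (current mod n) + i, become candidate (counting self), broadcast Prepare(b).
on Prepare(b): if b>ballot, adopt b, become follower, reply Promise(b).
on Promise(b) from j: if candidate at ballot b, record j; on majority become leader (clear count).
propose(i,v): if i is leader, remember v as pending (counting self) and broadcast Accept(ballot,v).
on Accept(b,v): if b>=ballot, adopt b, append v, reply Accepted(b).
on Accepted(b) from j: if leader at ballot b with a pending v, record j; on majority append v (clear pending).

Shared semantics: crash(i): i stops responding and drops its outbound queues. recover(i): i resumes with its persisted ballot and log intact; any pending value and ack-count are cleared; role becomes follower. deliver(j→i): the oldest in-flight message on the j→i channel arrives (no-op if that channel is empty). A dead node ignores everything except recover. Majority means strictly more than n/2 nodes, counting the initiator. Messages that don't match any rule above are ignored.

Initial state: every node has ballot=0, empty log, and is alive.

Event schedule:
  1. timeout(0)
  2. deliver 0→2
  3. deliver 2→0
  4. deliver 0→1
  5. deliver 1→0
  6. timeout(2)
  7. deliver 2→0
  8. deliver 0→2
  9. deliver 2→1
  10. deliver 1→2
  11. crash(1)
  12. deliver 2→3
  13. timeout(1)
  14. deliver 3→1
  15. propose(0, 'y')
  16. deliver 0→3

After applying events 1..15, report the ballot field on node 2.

10

1. timeout(0):  <0:cand b4 ->
2. deliver 0→2:  <2:foll b4 ->
3. deliver 2→0:  nop
4. deliver 0→1:  <1:foll b4 ->
5. deliver 1→0:  <0:lead b4 ->
6. timeout(2):  <2:cand b10 ->
7. deliver 2→0:  <0:foll b10 ->
8. deliver 0→2:  nop
9. deliver 2→1:  <1:foll b10 ->
10. deliver 1→2:  <2:lead b10 ->
11. crash(1):  <1:✗foll b10 ->
12. deliver 2→3:  <3:foll b10 ->
13. timeout(1):  nop
14. deliver 3→1:  nop
15. propose(0,'y'):  nop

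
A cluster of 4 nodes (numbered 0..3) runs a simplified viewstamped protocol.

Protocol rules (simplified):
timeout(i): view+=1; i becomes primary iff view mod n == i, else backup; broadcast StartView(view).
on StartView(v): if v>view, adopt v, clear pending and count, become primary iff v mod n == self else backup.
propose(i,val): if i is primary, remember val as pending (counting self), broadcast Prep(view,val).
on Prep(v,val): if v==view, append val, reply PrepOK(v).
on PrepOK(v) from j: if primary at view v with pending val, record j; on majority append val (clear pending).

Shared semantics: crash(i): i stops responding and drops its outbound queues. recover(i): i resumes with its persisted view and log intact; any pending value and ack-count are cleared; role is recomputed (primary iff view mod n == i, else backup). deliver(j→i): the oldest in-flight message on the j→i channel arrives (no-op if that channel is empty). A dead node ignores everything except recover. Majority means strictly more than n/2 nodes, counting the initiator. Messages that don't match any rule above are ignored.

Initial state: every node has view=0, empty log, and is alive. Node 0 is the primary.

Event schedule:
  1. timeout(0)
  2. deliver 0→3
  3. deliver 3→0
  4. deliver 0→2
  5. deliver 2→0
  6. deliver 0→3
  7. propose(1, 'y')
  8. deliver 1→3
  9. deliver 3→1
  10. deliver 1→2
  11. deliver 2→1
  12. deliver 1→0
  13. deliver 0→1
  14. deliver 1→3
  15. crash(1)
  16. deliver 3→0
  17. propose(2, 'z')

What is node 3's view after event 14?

1

step 1 timeout(0): 0={back,v=1,log=-}
step 2 deliver 0→3: 3={back,v=1,log=-}
step 3 deliver 3→0: —
step 4 deliver 0→2: 2={back,v=1,log=-}
step 5 deliver 2→0: —
step 6 deliver 0→3: —
step 7 propose(1,'y'): —
step 8 deliver 1→3: —
step 9 deliver 3→1: —
step 10 deliver 1→2: —
step 11 deliver 2→1: —
step 12 deliver 1→0: —
step 13 deliver 0→1: 1={prim,v=1,log=-}
step 14 deliver 1→3: —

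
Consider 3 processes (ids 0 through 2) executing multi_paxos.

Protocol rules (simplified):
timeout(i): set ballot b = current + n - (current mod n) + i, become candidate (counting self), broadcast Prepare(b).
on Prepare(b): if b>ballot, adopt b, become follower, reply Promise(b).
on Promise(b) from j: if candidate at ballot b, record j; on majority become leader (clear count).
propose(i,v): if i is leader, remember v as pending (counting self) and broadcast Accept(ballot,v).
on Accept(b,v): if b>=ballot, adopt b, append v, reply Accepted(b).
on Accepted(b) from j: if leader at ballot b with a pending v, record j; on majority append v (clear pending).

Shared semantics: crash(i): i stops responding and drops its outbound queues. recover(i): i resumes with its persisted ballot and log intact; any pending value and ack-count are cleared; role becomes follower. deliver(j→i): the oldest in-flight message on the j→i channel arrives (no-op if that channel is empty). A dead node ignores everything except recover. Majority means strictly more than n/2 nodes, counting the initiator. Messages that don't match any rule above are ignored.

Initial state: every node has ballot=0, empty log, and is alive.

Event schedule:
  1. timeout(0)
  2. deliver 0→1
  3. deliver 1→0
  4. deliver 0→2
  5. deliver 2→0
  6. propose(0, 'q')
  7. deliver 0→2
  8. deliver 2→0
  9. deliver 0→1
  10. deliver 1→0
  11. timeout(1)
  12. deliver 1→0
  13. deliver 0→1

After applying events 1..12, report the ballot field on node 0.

[1] timeout(0) → N0(cand b3 [-])
[2] deliver 0→1 → N1(foll b3 [-])
[3] deliver 1→0 → N0(lead b3 [-])
[4] deliver 0→2 → N2(foll b3 [-])
[5] deliver 2→0 → ∅
[6] propose(0,'q') → ∅
[7] deliver 0→2 → N2(foll b3 [q])
[8] deliver 2→0 → N0(lead b3 [q])
[9] deliver 0→1 → N1(foll b3 [q])
[10] deliver 1→0 → ∅
[11] timeout(1) → N1(cand b7 [q])
[12] deliver 1→0 → N0(foll b7 [q])

7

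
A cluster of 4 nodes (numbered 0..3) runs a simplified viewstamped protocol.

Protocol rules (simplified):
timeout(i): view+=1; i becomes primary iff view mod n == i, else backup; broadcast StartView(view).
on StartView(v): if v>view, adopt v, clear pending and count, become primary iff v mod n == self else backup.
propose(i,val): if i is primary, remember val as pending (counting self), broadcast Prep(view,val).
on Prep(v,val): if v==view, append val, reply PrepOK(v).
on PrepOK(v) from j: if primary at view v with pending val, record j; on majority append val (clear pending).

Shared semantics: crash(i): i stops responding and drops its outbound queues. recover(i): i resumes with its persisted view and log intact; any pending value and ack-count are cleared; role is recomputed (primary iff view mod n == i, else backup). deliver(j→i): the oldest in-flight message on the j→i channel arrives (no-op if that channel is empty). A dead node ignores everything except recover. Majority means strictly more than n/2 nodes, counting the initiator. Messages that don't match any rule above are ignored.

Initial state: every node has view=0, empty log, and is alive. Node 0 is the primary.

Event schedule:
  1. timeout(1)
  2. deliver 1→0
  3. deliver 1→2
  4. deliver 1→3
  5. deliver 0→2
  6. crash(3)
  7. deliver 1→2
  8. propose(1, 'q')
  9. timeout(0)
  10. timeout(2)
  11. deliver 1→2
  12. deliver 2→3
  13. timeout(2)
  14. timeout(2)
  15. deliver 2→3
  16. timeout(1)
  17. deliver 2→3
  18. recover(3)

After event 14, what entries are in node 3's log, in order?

empty

[1] timeout(1) → N1(prim v1 [-])
[2] deliver 1→0 → N0(back v1 [-])
[3] deliver 1→2 → N2(back v1 [-])
[4] deliver 1→3 → N3(back v1 [-])
[5] deliver 0→2 → ∅
[6] crash(3) → N3(✗back v1 [-])
[7] deliver 1→2 → ∅
[8] propose(1,'q') → ∅
[9] timeout(0) → N0(back v2 [-])
[10] timeout(2) → N2(prim v2 [-])
[11] deliver 1→2 → ∅
[12] deliver 2→3 → ∅
[13] timeout(2) → N2(back v3 [-])
[14] timeout(2) → N2(back v4 [-])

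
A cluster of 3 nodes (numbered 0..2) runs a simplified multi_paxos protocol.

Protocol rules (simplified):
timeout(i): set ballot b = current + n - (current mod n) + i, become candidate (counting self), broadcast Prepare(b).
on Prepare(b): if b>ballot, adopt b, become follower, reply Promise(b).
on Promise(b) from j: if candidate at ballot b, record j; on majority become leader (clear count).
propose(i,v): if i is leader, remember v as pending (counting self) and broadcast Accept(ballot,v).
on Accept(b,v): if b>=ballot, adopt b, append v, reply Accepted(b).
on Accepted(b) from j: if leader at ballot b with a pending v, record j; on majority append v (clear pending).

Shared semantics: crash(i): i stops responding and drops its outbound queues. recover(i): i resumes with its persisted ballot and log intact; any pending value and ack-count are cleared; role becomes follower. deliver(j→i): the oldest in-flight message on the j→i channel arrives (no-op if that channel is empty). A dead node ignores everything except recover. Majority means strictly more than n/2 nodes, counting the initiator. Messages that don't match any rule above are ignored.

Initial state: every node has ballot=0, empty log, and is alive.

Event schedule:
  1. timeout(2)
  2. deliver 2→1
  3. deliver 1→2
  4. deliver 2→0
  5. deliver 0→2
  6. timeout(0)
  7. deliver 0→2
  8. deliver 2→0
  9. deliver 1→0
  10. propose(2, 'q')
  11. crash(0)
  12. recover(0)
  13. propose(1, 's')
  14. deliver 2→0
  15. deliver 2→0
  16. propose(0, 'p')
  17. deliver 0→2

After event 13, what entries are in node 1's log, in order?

after 1 — timeout(2): n2:cand/b5/[-]
after 2 — deliver 2→1: n1:foll/b5/[-]
after 3 — deliver 1→2: n2:lead/b5/[-]
after 4 — deliver 2→0: n0:foll/b5/[-]
after 5 — deliver 0→2: ·
after 6 — timeout(0): n0:cand/b6/[-]
after 7 — deliver 0→2: n2:foll/b6/[-]
after 8 — deliver 2→0: n0:lead/b6/[-]
after 9 — deliver 1→0: ·
after 10 — propose(2,'q'): ·
after 11 — crash(0): n0:✗lead/b6/[-]
after 12 — recover(0): n0:foll/b6/[-]
after 13 — propose(1,'s'): ·

empty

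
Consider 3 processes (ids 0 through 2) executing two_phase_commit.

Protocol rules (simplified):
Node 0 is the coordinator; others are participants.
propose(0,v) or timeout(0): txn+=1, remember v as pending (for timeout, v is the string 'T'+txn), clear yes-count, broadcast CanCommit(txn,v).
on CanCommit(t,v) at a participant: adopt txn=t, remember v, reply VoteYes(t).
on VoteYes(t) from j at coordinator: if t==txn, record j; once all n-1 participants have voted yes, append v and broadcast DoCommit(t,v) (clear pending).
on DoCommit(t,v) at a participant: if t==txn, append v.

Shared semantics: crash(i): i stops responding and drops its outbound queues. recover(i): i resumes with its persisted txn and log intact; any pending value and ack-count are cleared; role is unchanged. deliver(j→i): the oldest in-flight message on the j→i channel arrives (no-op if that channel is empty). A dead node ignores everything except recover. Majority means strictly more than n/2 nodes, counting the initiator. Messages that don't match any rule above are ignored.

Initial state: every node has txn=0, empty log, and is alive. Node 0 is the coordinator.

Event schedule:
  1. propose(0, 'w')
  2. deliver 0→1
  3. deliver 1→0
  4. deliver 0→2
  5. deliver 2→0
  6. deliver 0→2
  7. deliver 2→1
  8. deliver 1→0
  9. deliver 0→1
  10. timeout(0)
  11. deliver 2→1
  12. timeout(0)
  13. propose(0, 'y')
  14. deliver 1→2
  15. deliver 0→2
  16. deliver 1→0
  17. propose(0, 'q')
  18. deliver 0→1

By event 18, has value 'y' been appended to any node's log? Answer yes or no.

no

step 1 propose(0,'w'): 0={coor,t=1,log=-}
step 2 deliver 0→1: 1={part,t=1,log=-}
step 3 deliver 1→0: —
step 4 deliver 0→2: 2={part,t=1,log=-}
step 5 deliver 2→0: 0={coor,t=1,log=w}
step 6 deliver 0→2: 2={part,t=1,log=w}
step 7 deliver 2→1: —
step 8 deliver 1→0: —
step 9 deliver 0→1: 1={part,t=1,log=w}
step 10 timeout(0): 0={coor,t=2,log=w}
step 11 deliver 2→1: —
step 12 timeout(0): 0={coor,t=3,log=w}
step 13 propose(0,'y'): 0={coor,t=4,log=w}
step 14 deliver 1→2: —
step 15 deliver 0→2: 2={part,t=2,log=w}
step 16 deliver 1→0: —
step 17 propose(0,'q'): 0={coor,t=5,log=w}
step 18 deliver 0→1: 1={part,t=2,log=w}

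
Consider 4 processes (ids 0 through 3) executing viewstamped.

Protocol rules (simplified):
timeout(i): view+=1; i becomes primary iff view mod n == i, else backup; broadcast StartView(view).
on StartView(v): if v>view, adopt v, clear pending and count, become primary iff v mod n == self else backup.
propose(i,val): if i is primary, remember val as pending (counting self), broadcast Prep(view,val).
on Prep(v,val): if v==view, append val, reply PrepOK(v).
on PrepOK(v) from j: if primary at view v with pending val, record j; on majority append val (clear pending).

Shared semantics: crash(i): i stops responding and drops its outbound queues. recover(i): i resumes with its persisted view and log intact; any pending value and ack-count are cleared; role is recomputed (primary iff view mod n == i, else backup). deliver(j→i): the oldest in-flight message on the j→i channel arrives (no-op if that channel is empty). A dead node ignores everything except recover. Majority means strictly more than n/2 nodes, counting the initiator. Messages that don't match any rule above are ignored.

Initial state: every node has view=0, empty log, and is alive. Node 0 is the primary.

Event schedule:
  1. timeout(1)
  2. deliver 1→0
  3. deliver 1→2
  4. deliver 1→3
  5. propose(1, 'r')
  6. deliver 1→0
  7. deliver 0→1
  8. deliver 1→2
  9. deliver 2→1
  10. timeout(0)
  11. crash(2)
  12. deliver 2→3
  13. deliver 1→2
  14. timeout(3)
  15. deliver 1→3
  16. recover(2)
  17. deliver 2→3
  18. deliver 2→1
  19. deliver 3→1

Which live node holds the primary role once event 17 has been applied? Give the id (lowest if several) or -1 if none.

step 1 timeout(1): 1={prim,v=1,log=-}
step 2 deliver 1→0: 0={back,v=1,log=-}
step 3 deliver 1→2: 2={back,v=1,log=-}
step 4 deliver 1→3: 3={back,v=1,log=-}
step 5 propose(1,'r'): —
step 6 deliver 1→0: 0={back,v=1,log=r}
step 7 deliver 0→1: —
step 8 deliver 1→2: 2={back,v=1,log=r}
step 9 deliver 2→1: 1={prim,v=1,log=r}
step 10 timeout(0): 0={back,v=2,log=r}
step 11 crash(2): 2={✗back,v=1,log=r}
step 12 deliver 2→3: —
step 13 deliver 1→2: —
step 14 timeout(3): 3={back,v=2,log=-}
step 15 deliver 1→3: —
step 16 recover(2): 2={back,v=1,log=r}
step 17 deliver 2→3: —

1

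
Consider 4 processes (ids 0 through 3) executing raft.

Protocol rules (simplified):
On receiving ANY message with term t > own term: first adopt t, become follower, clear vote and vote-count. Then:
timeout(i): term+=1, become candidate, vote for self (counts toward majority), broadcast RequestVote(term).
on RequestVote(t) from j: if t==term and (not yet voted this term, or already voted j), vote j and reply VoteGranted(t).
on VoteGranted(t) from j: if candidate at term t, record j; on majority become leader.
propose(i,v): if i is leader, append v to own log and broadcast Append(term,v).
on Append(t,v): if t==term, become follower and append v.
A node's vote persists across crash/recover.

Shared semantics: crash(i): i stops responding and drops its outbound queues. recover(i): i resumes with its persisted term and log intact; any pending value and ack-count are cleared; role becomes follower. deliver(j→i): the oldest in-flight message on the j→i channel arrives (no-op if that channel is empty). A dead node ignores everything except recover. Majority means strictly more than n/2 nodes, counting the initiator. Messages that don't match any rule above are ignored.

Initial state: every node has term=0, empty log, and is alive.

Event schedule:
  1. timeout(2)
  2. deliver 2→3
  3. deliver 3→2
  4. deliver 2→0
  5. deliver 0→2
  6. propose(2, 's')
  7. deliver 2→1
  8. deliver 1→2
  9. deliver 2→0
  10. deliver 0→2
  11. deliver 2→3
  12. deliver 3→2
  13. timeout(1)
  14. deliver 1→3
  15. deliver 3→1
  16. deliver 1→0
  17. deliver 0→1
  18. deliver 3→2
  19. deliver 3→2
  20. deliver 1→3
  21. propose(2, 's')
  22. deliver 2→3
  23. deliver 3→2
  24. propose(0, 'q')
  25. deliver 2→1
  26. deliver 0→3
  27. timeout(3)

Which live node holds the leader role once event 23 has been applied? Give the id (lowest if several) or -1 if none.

1

e1 timeout(2): 2[cand,t=1,-]
e2 deliver 2→3: 3[foll,t=1,-]
e3 deliver 3→2: ·
e4 deliver 2→0: 0[foll,t=1,-]
e5 deliver 0→2: 2[lead,t=1,-]
e6 propose(2,'s'): 2[lead,t=1,s]
e7 deliver 2→1: 1[foll,t=1,-]
e8 deliver 1→2: ·
e9 deliver 2→0: 0[foll,t=1,s]
e10 deliver 0→2: ·
e11 deliver 2→3: 3[foll,t=1,s]
e12 deliver 3→2: ·
e13 timeout(1): 1[cand,t=2,-]
e14 deliver 1→3: 3[foll,t=2,s]
e15 deliver 3→1: ·
e16 deliver 1→0: 0[foll,t=2,s]
e17 deliver 0→1: 1[lead,t=2,-]
e18 deliver 3→2: ·
e19 deliver 3→2: ·
e20 deliver 1→3: ·
e21 propose(2,'s'): 2[lead,t=1,s,s]
e22 deliver 2→3: ·
e23 deliver 3→2: ·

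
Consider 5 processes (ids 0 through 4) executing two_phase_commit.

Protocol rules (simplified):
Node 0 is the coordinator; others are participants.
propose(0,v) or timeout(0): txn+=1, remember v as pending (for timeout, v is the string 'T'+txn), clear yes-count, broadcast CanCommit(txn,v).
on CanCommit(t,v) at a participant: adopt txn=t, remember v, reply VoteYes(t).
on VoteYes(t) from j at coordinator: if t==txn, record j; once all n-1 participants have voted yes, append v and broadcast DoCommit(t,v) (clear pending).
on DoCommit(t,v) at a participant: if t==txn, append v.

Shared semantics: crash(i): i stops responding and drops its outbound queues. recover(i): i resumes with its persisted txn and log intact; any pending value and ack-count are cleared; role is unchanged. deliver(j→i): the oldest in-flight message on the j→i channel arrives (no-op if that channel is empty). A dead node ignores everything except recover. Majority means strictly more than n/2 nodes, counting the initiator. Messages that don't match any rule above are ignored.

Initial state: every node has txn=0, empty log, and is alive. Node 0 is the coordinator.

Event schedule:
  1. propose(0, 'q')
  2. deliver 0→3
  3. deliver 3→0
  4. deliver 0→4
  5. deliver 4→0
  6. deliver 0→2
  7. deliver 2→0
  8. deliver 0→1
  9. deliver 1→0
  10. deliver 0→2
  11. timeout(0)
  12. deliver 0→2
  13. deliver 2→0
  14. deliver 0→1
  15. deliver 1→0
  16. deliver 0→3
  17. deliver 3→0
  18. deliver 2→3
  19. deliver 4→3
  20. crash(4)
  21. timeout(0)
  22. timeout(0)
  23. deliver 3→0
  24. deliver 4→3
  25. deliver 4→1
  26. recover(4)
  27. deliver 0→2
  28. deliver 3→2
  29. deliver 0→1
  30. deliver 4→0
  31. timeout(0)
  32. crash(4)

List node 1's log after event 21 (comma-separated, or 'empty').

q

step 1 propose(0,'q'): 0={coor,t=1,log=-}
step 2 deliver 0→3: 3={part,t=1,log=-}
step 3 deliver 3→0: —
step 4 deliver 0→4: 4={part,t=1,log=-}
step 5 deliver 4→0: —
step 6 deliver 0→2: 2={part,t=1,log=-}
step 7 deliver 2→0: —
step 8 deliver 0→1: 1={part,t=1,log=-}
step 9 deliver 1→0: 0={coor,t=1,log=q}
step 10 deliver 0→2: 2={part,t=1,log=q}
step 11 timeout(0): 0={coor,t=2,log=q}
step 12 deliver 0→2: 2={part,t=2,log=q}
step 13 deliver 2→0: —
step 14 deliver 0→1: 1={part,t=1,log=q}
step 15 deliver 1→0: —
step 16 deliver 0→3: 3={part,t=1,log=q}
step 17 deliver 3→0: —
step 18 deliver 2→3: —
step 19 deliver 4→3: —
step 20 crash(4): 4={✗part,t=1,log=-}
step 21 timeout(0): 0={coor,t=3,log=q}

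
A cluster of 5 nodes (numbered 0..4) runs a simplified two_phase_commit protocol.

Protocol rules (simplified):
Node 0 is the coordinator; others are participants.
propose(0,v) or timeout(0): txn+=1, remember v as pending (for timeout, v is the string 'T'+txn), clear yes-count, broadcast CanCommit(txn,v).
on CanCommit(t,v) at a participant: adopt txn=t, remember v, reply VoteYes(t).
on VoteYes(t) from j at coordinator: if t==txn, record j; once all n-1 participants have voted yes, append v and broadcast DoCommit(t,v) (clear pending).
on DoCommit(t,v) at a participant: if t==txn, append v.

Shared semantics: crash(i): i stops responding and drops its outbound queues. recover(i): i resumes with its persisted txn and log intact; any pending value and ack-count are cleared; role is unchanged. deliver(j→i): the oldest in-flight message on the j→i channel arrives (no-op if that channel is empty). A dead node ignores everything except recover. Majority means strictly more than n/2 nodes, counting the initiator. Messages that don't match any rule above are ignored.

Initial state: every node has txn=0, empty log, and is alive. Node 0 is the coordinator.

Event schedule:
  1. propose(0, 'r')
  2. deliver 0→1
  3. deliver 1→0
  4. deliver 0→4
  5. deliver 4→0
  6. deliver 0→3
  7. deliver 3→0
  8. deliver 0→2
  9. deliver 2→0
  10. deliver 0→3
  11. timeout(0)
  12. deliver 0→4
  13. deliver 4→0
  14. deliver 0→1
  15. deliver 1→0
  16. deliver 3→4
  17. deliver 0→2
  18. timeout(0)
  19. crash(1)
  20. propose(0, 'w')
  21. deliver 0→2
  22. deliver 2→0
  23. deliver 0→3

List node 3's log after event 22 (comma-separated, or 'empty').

r

1. propose(0,'r'):  <0:coor t1 ->
2. deliver 0→1:  <1:part t1 ->
3. deliver 1→0:  nop
4. deliver 0→4:  <4:part t1 ->
5. deliver 4→0:  nop
6. deliver 0→3:  <3:part t1 ->
7. deliver 3→0:  nop
8. deliver 0→2:  <2:part t1 ->
9. deliver 2→0:  <0:coor t1 r>
10. deliver 0→3:  <3:part t1 r>
11. timeout(0):  <0:coor t2 r>
12. deliver 0→4:  <4:part t1 r>
13. deliver 4→0:  nop
14. deliver 0→1:  <1:part t1 r>
15. deliver 1→0:  nop
16. deliver 3→4:  nop
17. deliver 0→2:  <2:part t1 r>
18. timeout(0):  <0:coor t3 r>
19. crash(1):  <1:✗part t1 r>
20. propose(0,'w'):  <0:coor t4 r>
21. deliver 0→2:  <2:part t2 r>
22. deliver 2→0:  nop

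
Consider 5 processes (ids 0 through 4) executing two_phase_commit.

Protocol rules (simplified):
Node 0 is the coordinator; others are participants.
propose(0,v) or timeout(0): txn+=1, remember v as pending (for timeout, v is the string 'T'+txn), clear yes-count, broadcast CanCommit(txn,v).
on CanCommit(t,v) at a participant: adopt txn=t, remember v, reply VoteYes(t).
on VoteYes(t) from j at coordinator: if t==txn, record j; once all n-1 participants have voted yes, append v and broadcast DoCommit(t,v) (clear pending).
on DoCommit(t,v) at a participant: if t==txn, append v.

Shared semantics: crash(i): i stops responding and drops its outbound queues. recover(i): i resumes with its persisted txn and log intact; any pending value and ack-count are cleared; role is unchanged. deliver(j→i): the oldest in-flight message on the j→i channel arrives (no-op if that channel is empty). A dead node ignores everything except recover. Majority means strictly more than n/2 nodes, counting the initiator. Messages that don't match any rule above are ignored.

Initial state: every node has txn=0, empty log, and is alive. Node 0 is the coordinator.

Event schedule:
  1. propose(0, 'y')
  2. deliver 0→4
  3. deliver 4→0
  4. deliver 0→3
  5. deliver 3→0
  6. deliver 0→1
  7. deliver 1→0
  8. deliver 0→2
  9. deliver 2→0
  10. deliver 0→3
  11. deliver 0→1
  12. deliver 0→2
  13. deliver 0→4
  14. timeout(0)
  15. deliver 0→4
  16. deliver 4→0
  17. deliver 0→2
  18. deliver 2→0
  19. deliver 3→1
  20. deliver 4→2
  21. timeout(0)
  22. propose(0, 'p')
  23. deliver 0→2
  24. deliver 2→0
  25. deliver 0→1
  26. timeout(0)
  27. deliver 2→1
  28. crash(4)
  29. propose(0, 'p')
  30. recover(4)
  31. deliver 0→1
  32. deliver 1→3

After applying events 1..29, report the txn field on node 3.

1

e1 propose(0,'y'): 0[coor,t=1,-]
e2 deliver 0→4: 4[part,t=1,-]
e3 deliver 4→0: ·
e4 deliver 0→3: 3[part,t=1,-]
e5 deliver 3→0: ·
e6 deliver 0→1: 1[part,t=1,-]
e7 deliver 1→0: ·
e8 deliver 0→2: 2[part,t=1,-]
e9 deliver 2→0: 0[coor,t=1,y]
e10 deliver 0→3: 3[part,t=1,y]
e11 deliver 0→1: 1[part,t=1,y]
e12 deliver 0→2: 2[part,t=1,y]
e13 deliver 0→4: 4[part,t=1,y]
e14 timeout(0): 0[coor,t=2,y]
e15 deliver 0→4: 4[part,t=2,y]
e16 deliver 4→0: ·
e17 deliver 0→2: 2[part,t=2,y]
e18 deliver 2→0: ·
e19 deliver 3→1: ·
e20 deliver 4→2: ·
e21 timeout(0): 0[coor,t=3,y]
e22 propose(0,'p'): 0[coor,t=4,y]
e23 deliver 0→2: 2[part,t=3,y]
e24 deliver 2→0: ·
e25 deliver 0→1: 1[part,t=2,y]
e26 timeout(0): 0[coor,t=5,y]
e27 deliver 2→1: ·
e28 crash(4): 4[✗part,t=2,y]
e29 propose(0,'p'): 0[coor,t=6,y]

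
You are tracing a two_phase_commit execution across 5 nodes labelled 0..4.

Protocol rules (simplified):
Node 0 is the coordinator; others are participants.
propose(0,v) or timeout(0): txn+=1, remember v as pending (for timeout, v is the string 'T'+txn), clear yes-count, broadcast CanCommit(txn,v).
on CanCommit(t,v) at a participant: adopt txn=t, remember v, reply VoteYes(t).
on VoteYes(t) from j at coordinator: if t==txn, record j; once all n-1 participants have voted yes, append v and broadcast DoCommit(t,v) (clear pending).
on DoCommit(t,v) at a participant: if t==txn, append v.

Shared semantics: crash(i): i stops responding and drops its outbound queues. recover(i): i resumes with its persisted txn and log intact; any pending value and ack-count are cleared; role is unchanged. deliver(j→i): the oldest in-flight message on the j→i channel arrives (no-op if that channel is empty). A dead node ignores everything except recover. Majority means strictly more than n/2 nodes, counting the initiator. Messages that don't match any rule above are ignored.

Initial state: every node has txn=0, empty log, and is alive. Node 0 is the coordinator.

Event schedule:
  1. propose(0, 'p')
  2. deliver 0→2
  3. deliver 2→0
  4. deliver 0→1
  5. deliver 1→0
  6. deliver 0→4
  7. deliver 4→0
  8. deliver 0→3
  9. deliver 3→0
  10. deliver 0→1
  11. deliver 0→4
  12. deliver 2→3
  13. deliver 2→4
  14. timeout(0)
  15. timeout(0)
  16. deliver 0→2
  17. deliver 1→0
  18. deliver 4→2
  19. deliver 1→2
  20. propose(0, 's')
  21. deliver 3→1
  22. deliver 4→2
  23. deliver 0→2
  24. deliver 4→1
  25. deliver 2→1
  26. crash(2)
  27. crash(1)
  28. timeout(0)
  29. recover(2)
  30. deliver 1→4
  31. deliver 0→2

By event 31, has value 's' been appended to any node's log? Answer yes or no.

no

1. propose(0,'p'):  <0:coor t1 ->
2. deliver 0→2:  <2:part t1 ->
3. deliver 2→0:  nop
4. deliver 0→1:  <1:part t1 ->
5. deliver 1→0:  nop
6. deliver 0→4:  <4:part t1 ->
7. deliver 4→0:  nop
8. deliver 0→3:  <3:part t1 ->
9. deliver 3→0:  <0:coor t1 p>
10. deliver 0→1:  <1:part t1 p>
11. deliver 0→4:  <4:part t1 p>
12. deliver 2→3:  nop
13. deliver 2→4:  nop
14. timeout(0):  <0:coor t2 p>
15. timeout(0):  <0:coor t3 p>
16. deliver 0→2:  <2:part t1 p>
17. deliver 1→0:  nop
18. deliver 4→2:  nop
19. deliver 1→2:  nop
20. propose(0,'s'):  <0:coor t4 p>
21. deliver 3→1:  nop
22. deliver 4→2:  nop
23. deliver 0→2:  <2:part t2 p>
24. deliver 4→1:  nop
25. deliver 2→1:  nop
26. crash(2):  <2:✗part t2 p>
27. crash(1):  <1:✗part t1 p>
28. timeout(0):  <0:coor t5 p>
29. recover(2):  <2:part t2 p>
30. deliver 1→4:  nop
31. deliver 0→2:  <2:part t3 p>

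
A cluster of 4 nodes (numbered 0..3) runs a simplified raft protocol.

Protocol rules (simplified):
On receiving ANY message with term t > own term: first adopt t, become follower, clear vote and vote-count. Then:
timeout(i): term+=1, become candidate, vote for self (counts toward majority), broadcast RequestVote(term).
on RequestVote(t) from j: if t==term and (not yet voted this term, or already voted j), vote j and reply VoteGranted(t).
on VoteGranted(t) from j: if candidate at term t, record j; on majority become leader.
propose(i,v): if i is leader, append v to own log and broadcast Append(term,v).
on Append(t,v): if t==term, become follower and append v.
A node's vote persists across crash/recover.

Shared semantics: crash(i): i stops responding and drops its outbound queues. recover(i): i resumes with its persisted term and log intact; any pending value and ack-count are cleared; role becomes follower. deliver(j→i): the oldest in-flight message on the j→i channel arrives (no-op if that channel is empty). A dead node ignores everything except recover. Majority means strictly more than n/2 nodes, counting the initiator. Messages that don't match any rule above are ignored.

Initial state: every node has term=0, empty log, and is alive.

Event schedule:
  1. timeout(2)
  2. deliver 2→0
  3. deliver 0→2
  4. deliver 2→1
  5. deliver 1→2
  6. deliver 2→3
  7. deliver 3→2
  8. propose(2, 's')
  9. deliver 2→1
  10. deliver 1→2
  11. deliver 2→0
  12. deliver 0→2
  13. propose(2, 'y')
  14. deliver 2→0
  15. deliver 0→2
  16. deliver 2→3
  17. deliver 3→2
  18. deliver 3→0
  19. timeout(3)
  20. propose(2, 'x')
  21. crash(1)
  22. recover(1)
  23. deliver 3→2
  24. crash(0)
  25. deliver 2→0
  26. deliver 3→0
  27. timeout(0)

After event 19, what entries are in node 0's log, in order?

s,y

1. timeout(2):  <2:cand t1 ->
2. deliver 2→0:  <0:foll t1 ->
3. deliver 0→2:  nop
4. deliver 2→1:  <1:foll t1 ->
5. deliver 1→2:  <2:lead t1 ->
6. deliver 2→3:  <3:foll t1 ->
7. deliver 3→2:  nop
8. propose(2,'s'):  <2:lead t1 s>
9. deliver 2→1:  <1:foll t1 s>
10. deliver 1→2:  nop
11. deliver 2→0:  <0:foll t1 s>
12. deliver 0→2:  nop
13. propose(2,'y'):  <2:lead t1 s,y>
14. deliver 2→0:  <0:foll t1 s,y>
15. deliver 0→2:  nop
16. deliver 2→3:  <3:foll t1 s>
17. deliver 3→2:  nop
18. deliver 3→0:  nop
19. timeout(3):  <3:cand t2 s>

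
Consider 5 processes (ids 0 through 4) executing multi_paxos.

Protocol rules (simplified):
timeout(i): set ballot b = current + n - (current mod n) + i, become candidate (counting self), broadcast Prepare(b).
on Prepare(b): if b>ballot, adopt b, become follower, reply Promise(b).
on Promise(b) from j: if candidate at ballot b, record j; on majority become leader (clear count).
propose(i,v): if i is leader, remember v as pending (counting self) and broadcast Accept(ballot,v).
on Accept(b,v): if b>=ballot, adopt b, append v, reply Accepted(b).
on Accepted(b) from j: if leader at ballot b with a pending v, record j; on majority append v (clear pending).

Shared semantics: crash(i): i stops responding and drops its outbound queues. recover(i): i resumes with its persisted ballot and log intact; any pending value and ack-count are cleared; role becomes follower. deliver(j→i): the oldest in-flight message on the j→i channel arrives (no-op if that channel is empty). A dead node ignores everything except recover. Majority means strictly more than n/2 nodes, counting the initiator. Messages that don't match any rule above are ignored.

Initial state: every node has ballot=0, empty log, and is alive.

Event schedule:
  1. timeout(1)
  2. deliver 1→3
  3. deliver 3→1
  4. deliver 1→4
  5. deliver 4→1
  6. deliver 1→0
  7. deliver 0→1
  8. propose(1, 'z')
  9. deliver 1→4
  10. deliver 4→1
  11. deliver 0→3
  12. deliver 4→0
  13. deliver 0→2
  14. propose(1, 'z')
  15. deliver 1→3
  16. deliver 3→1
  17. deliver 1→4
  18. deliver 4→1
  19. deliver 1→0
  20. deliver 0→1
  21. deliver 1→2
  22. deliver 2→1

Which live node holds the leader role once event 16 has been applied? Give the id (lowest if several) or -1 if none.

1. timeout(1):  <1:cand b6 ->
2. deliver 1→3:  <3:foll b6 ->
3. deliver 3→1:  nop
4. deliver 1→4:  <4:foll b6 ->
5. deliver 4→1:  <1:lead b6 ->
6. deliver 1→0:  <0:foll b6 ->
7. deliver 0→1:  nop
8. propose(1,'z'):  nop
9. deliver 1→4:  <4:foll b6 z>
10. deliver 4→1:  nop
11. deliver 0→3:  nop
12. deliver 4→0:  nop
13. deliver 0→2:  nop
14. propose(1,'z'):  nop
15. deliver 1→3:  <3:foll b6 z>
16. deliver 3→1:  nop

1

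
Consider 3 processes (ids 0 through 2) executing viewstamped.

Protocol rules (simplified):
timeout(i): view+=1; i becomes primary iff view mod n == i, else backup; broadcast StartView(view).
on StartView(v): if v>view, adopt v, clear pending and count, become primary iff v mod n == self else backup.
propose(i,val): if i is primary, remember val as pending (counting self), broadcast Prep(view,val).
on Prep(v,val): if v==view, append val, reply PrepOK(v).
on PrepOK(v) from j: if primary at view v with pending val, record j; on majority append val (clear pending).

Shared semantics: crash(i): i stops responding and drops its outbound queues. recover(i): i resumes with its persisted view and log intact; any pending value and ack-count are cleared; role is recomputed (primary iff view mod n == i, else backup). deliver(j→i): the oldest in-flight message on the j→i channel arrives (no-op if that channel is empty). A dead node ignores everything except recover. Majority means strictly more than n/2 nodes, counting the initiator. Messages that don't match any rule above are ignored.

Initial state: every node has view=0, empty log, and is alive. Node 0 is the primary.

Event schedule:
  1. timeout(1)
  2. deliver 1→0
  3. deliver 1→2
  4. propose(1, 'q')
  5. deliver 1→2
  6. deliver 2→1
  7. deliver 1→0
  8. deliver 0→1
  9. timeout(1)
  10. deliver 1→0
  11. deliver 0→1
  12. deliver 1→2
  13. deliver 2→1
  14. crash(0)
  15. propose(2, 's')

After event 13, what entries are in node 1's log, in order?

[1] timeout(1) → N1(prim v1 [-])
[2] deliver 1→0 → N0(back v1 [-])
[3] deliver 1→2 → N2(back v1 [-])
[4] propose(1,'q') → ∅
[5] deliver 1→2 → N2(back v1 [q])
[6] deliver 2→1 → N1(prim v1 [q])
[7] deliver 1→0 → N0(back v1 [q])
[8] deliver 0→1 → ∅
[9] timeout(1) → N1(back v2 [q])
[10] deliver 1→0 → N0(back v2 [q])
[11] deliver 0→1 → ∅
[12] deliver 1→2 → N2(prim v2 [q])
[13] deliver 2→1 → ∅

q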